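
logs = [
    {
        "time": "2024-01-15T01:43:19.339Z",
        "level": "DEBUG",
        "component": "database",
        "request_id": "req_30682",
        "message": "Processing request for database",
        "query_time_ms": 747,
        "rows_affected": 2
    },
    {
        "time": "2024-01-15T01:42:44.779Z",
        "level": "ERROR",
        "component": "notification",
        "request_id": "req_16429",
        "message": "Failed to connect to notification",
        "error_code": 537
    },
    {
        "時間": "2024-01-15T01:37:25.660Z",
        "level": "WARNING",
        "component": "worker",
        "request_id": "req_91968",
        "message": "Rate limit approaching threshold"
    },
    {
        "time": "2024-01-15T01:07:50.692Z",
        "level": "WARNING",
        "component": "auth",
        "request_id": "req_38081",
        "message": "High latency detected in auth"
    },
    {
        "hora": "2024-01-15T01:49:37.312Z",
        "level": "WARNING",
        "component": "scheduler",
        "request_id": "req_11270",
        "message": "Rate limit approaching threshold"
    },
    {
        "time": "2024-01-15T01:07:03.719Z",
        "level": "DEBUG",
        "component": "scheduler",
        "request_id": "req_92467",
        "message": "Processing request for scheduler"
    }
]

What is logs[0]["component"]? "database"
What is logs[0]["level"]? "DEBUG"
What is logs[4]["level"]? "WARNING"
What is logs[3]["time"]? "2024-01-15T01:07:50.692Z"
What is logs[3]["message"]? "High latency detected in auth"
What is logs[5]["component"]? "scheduler"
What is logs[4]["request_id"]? "req_11270"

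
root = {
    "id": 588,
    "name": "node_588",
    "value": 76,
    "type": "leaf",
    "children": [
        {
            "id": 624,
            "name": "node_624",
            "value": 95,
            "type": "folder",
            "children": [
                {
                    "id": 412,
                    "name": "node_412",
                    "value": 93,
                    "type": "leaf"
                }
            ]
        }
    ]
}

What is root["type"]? "leaf"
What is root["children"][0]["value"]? 95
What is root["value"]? 76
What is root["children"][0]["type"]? "folder"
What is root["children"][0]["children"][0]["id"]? 412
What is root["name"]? "node_588"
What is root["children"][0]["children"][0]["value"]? 93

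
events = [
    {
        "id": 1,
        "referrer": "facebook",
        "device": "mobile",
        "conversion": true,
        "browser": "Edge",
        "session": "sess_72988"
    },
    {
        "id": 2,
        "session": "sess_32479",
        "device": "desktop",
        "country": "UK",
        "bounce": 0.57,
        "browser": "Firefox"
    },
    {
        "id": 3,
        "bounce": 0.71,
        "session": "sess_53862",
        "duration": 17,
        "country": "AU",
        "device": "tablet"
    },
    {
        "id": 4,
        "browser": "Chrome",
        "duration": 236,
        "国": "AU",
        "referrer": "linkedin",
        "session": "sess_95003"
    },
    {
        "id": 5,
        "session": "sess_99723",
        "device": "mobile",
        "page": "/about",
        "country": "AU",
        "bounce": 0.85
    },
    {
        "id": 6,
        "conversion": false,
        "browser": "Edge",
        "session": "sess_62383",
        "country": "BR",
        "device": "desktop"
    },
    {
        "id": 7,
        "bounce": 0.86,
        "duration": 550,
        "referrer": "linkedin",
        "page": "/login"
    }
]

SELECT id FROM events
[1, 2, 3, 4, 5, 6, 7]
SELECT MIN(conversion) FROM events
False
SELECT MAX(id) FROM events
7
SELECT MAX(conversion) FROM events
True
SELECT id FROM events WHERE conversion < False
[]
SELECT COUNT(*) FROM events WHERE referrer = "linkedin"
2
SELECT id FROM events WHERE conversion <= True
[1, 6]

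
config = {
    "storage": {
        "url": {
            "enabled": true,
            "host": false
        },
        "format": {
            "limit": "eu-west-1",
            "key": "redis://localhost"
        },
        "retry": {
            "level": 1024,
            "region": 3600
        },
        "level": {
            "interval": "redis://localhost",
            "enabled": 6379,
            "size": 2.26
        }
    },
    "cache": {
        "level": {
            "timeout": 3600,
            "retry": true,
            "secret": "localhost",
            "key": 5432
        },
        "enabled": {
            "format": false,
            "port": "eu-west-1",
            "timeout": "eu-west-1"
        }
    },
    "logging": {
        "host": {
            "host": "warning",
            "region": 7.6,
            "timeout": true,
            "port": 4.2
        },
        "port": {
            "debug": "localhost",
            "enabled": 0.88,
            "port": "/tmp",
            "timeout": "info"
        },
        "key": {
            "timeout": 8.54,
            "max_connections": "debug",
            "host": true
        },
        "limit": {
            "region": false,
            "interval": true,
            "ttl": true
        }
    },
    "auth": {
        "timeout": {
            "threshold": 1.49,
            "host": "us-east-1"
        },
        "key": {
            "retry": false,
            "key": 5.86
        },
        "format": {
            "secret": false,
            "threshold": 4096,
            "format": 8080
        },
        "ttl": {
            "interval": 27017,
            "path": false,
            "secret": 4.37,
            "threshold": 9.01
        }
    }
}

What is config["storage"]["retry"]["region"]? 3600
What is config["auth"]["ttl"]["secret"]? 4.37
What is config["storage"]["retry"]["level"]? 1024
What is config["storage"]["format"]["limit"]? "eu-west-1"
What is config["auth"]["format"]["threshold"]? 4096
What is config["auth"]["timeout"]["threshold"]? 1.49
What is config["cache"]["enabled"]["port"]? "eu-west-1"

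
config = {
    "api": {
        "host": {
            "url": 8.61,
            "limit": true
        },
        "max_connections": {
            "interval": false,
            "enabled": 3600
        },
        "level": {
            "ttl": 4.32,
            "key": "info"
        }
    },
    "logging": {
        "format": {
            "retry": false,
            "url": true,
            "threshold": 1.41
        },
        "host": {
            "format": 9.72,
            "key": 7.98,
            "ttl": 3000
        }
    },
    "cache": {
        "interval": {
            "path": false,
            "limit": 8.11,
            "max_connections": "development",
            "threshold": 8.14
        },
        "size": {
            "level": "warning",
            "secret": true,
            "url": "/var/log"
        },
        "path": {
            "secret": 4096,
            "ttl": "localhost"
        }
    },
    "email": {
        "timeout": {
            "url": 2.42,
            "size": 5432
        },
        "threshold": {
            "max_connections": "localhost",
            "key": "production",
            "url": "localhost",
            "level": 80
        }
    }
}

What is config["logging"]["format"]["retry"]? False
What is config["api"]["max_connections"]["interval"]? False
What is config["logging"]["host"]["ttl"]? 3000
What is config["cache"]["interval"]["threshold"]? 8.14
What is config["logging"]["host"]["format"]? 9.72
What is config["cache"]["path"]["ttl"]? "localhost"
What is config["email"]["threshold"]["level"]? 80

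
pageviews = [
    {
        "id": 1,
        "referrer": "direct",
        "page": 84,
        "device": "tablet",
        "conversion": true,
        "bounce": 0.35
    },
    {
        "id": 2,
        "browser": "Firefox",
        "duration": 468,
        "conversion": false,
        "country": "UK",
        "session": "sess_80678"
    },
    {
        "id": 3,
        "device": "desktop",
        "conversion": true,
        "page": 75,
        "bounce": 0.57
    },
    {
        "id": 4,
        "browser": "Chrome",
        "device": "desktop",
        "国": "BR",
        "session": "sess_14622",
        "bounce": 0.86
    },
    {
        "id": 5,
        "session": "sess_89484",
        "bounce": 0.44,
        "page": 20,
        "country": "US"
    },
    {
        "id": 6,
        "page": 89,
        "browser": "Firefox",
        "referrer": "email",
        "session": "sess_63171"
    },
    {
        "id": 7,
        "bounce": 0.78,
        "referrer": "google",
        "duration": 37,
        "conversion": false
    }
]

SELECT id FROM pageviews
[1, 2, 3, 4, 5, 6, 7]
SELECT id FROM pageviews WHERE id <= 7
[1, 2, 3, 4, 5, 6, 7]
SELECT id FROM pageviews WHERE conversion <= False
[2, 7]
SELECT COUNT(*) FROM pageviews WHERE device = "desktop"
2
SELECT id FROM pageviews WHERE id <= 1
[1]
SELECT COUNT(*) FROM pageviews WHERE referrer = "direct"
1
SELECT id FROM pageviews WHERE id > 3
[4, 5, 6, 7]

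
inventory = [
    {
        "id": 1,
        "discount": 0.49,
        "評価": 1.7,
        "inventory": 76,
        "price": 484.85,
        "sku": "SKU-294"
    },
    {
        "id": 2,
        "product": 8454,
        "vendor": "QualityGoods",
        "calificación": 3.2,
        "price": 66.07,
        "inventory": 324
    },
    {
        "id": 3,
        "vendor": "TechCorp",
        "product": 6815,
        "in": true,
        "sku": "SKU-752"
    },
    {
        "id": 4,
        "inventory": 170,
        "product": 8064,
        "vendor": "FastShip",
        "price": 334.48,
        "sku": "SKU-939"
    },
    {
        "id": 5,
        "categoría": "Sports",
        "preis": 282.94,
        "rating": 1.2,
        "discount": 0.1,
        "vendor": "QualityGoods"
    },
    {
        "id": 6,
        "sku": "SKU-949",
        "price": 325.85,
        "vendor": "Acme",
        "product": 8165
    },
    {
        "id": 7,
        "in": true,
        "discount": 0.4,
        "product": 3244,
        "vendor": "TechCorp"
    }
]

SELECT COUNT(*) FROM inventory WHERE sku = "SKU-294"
1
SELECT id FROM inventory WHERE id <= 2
[1, 2]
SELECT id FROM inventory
[1, 2, 3, 4, 5, 6, 7]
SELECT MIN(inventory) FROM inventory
76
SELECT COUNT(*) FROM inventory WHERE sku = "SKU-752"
1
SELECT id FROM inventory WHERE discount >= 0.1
[1, 5, 7]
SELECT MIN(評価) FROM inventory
1.7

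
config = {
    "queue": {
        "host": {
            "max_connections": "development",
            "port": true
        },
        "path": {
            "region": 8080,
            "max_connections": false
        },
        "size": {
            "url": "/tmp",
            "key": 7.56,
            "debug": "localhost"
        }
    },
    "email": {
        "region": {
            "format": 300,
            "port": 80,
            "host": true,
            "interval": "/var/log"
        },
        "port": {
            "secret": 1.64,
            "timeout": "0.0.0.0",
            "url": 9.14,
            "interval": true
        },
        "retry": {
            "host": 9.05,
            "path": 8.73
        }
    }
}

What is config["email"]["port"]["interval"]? True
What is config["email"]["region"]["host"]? True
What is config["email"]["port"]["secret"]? 1.64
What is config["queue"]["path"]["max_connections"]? False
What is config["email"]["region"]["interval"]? "/var/log"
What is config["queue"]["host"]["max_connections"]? "development"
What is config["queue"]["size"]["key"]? 7.56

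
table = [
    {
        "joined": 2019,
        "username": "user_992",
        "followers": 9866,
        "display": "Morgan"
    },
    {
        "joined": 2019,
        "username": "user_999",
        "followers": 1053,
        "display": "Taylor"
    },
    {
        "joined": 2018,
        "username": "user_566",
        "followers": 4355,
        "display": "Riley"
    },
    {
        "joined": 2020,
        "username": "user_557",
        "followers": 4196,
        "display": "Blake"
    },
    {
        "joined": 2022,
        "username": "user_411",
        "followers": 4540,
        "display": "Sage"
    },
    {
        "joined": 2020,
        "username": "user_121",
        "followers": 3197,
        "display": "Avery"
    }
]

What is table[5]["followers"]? 3197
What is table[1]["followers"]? 1053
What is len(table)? 6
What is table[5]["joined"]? 2020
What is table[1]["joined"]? 2019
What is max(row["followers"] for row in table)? 9866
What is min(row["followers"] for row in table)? 1053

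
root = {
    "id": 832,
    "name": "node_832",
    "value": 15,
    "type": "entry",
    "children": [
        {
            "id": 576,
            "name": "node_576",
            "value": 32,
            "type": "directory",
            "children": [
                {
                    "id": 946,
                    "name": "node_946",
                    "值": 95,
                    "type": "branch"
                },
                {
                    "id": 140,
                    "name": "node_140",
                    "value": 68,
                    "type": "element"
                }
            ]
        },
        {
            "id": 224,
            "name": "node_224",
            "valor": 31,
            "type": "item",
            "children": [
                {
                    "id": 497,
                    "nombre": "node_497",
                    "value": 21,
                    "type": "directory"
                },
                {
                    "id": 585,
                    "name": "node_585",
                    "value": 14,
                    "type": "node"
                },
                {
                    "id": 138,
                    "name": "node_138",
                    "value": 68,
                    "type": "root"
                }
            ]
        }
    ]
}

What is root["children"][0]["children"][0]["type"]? "branch"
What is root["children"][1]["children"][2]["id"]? 138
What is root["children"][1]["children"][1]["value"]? 14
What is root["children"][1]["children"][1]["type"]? "node"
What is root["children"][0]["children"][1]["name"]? "node_140"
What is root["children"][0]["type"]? "directory"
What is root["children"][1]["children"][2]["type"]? "root"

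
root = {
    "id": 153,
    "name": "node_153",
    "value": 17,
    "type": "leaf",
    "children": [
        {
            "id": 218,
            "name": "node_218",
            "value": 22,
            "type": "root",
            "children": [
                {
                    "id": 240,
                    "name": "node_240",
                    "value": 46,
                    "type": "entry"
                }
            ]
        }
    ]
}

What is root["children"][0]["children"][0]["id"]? 240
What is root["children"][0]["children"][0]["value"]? 46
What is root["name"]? "node_153"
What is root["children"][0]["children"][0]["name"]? "node_240"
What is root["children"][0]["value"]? 22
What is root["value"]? 17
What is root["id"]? 153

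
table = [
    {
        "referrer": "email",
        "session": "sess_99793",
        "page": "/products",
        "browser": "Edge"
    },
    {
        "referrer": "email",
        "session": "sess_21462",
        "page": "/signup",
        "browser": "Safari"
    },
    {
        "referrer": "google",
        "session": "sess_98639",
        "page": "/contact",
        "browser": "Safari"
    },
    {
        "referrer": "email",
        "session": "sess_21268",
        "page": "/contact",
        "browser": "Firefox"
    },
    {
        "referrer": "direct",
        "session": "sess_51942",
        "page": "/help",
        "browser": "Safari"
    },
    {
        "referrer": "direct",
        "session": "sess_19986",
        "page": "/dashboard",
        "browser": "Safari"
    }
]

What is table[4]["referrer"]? "direct"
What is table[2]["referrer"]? "google"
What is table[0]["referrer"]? "email"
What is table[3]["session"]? "sess_21268"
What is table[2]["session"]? "sess_98639"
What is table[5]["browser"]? "Safari"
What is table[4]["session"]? "sess_51942"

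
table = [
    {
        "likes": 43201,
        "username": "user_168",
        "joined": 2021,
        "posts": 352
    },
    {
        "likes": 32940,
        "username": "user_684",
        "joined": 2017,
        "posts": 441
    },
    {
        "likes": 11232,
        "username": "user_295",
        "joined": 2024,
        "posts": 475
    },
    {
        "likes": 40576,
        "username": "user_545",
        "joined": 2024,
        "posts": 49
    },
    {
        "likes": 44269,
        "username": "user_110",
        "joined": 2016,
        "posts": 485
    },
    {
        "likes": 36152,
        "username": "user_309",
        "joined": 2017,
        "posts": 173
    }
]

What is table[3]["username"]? "user_545"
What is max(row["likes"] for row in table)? 44269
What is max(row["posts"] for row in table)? 485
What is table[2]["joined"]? 2024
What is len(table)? 6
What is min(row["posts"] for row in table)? 49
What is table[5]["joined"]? 2017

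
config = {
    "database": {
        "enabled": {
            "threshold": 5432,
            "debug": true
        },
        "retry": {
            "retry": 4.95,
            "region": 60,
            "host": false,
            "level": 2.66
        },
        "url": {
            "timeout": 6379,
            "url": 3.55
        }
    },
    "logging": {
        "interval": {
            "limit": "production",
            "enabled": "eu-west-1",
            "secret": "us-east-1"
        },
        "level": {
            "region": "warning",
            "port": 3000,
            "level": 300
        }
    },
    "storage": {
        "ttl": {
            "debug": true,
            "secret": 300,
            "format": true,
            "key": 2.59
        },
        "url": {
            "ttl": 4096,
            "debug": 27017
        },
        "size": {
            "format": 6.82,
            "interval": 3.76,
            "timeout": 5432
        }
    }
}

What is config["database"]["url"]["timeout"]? 6379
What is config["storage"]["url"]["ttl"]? 4096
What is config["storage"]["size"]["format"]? 6.82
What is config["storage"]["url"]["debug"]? 27017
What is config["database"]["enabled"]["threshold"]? 5432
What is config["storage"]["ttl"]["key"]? 2.59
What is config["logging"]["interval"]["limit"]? "production"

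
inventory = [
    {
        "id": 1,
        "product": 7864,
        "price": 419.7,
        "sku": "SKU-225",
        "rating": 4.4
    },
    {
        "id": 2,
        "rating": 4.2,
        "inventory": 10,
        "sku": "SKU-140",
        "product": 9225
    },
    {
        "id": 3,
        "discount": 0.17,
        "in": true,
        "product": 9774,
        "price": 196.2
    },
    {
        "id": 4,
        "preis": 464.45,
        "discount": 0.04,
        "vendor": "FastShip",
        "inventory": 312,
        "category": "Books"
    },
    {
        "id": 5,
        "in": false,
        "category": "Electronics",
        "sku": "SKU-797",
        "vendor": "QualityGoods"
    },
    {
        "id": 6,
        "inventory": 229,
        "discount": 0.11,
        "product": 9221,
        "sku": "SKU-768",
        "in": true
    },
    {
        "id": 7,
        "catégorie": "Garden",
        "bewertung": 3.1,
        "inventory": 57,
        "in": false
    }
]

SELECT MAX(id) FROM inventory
7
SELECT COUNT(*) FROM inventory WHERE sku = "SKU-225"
1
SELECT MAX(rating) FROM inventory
4.4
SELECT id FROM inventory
[1, 2, 3, 4, 5, 6, 7]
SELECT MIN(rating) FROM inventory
4.2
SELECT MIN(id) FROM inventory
1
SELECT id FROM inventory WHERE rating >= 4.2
[1, 2]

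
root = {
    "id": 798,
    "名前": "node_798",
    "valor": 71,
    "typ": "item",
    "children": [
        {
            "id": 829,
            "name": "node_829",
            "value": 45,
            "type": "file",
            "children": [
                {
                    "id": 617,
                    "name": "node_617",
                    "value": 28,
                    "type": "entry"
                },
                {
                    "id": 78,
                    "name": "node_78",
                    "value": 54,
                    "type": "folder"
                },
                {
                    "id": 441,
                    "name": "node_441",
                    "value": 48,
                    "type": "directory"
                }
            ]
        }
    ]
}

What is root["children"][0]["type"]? "file"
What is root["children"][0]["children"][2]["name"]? "node_441"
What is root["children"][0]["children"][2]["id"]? 441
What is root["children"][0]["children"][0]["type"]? "entry"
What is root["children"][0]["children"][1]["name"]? "node_78"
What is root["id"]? 798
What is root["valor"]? 71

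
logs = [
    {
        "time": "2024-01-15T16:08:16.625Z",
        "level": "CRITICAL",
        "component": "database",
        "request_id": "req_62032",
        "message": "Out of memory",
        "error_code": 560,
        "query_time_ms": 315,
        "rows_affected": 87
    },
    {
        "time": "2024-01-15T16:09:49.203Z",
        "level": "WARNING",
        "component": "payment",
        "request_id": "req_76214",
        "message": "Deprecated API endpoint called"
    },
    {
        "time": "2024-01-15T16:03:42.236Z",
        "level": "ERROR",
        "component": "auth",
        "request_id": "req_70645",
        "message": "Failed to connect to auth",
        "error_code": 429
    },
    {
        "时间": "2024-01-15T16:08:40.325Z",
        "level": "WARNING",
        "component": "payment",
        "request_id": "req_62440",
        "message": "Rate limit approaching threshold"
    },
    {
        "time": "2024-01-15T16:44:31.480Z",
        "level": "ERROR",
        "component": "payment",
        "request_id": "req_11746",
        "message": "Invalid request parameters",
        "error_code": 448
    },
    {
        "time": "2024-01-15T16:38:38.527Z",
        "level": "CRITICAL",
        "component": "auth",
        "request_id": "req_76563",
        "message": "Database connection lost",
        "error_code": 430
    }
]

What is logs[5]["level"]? "CRITICAL"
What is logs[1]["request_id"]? "req_76214"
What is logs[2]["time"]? "2024-01-15T16:03:42.236Z"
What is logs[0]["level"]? "CRITICAL"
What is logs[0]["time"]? "2024-01-15T16:08:16.625Z"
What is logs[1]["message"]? "Deprecated API endpoint called"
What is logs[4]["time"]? "2024-01-15T16:44:31.480Z"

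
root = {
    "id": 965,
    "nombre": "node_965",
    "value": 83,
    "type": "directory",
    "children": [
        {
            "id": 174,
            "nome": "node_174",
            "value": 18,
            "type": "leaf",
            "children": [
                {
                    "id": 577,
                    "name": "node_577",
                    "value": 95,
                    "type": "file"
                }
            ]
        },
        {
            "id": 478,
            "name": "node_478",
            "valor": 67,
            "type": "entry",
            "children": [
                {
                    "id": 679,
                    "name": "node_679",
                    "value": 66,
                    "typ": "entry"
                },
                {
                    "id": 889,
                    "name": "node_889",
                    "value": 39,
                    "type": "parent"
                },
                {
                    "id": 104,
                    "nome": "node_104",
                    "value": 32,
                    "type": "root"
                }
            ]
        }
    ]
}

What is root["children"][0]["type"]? "leaf"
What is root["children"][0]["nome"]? "node_174"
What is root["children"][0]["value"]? 18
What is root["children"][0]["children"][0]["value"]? 95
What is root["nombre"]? "node_965"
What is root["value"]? 83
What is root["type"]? "directory"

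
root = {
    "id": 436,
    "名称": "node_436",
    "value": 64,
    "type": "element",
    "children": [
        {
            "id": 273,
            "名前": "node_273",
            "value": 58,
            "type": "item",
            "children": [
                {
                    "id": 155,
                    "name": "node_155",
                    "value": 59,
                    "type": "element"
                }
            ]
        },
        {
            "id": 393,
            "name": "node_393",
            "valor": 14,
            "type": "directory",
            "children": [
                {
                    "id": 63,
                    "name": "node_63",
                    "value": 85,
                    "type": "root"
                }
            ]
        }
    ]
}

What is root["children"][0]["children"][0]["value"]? 59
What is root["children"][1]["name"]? "node_393"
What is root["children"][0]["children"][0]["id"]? 155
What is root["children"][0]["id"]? 273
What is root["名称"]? "node_436"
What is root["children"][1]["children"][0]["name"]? "node_63"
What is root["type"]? "element"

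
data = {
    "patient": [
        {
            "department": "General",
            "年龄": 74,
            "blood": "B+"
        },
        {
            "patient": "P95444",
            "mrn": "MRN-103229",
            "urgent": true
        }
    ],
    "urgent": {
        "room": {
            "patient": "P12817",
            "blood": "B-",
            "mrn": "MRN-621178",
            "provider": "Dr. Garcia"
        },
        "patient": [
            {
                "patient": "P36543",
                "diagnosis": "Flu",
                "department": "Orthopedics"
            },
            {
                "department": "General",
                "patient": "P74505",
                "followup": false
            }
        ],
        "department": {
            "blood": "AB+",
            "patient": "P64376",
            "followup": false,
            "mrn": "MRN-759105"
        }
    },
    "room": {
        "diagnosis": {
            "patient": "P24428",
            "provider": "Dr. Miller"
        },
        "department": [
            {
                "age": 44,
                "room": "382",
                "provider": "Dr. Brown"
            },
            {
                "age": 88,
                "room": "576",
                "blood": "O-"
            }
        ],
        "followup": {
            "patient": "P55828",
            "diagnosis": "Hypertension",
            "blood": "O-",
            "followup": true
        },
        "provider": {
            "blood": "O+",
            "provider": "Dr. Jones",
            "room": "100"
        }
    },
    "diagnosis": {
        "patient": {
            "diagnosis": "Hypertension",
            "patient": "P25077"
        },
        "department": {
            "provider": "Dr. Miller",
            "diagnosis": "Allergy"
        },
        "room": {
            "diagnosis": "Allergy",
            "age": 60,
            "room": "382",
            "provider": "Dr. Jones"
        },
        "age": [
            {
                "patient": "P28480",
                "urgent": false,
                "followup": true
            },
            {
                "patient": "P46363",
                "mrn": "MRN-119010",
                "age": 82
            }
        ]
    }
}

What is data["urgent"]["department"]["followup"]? False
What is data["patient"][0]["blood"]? "B+"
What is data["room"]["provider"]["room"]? "100"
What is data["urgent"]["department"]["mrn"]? "MRN-759105"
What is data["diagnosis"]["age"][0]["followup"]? True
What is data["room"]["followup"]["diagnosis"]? "Hypertension"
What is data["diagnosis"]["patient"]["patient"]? "P25077"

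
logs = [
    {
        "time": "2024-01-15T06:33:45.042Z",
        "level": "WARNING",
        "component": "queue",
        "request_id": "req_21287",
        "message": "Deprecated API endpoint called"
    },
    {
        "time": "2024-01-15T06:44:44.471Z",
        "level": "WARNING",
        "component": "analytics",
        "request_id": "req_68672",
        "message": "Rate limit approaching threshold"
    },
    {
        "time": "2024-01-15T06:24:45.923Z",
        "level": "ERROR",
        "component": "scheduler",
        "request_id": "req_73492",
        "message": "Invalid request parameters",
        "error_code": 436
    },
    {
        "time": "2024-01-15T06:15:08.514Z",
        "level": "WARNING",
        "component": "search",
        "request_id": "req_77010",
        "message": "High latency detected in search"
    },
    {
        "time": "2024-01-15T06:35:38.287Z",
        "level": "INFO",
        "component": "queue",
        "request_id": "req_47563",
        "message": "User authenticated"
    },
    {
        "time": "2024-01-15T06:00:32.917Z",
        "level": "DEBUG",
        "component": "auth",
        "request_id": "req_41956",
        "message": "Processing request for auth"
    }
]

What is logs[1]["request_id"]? "req_68672"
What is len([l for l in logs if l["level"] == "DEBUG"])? 1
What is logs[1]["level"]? "WARNING"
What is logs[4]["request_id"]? "req_47563"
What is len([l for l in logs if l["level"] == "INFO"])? 1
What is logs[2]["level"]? "ERROR"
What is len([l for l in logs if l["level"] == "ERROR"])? 1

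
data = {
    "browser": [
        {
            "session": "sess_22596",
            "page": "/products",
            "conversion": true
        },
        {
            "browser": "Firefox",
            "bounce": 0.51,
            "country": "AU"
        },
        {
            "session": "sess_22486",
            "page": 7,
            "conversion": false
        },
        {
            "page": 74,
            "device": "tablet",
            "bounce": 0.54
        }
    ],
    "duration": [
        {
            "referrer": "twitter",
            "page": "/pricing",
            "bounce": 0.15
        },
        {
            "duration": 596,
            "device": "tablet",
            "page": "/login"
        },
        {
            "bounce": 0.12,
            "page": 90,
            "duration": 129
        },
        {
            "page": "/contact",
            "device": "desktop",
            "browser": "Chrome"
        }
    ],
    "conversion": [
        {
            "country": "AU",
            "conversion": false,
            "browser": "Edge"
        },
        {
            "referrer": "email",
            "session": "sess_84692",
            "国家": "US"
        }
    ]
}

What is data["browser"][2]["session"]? "sess_22486"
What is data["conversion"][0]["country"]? "AU"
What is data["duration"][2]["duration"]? 129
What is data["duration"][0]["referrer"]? "twitter"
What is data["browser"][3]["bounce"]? 0.54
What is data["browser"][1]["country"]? "AU"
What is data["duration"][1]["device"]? "tablet"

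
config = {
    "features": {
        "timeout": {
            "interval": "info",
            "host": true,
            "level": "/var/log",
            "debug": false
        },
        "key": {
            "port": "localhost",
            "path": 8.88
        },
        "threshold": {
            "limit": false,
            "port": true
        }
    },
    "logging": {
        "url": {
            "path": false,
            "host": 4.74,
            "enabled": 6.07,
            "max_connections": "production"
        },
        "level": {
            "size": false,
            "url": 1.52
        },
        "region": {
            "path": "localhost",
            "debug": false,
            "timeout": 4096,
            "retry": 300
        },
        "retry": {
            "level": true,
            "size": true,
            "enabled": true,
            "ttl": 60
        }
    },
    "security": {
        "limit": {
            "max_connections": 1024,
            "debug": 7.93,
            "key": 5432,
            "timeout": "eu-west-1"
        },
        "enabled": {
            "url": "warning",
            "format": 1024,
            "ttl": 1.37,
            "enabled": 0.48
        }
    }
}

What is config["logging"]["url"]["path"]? False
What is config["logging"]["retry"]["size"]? True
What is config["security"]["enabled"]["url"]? "warning"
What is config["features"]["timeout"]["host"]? True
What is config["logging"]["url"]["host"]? 4.74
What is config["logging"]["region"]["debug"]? False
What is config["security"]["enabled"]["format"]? 1024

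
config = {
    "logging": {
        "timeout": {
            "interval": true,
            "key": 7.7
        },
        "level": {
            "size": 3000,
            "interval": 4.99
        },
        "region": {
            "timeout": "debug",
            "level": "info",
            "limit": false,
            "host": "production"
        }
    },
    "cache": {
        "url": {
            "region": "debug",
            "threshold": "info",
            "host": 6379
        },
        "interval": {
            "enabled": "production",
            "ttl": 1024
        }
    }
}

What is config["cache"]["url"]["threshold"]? "info"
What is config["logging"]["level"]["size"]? 3000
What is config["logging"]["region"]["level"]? "info"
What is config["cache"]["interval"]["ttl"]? 1024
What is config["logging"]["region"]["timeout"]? "debug"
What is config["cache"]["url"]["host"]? 6379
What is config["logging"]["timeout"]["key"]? 7.7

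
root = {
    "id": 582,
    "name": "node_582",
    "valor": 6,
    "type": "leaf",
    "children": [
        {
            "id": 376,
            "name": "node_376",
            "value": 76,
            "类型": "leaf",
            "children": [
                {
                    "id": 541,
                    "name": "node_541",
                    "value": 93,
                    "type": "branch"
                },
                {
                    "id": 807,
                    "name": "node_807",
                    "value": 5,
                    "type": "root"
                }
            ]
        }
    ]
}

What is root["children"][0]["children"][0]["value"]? 93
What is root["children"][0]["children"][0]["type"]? "branch"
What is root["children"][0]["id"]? 376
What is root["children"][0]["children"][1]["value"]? 5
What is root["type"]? "leaf"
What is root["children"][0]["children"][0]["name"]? "node_541"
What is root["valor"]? 6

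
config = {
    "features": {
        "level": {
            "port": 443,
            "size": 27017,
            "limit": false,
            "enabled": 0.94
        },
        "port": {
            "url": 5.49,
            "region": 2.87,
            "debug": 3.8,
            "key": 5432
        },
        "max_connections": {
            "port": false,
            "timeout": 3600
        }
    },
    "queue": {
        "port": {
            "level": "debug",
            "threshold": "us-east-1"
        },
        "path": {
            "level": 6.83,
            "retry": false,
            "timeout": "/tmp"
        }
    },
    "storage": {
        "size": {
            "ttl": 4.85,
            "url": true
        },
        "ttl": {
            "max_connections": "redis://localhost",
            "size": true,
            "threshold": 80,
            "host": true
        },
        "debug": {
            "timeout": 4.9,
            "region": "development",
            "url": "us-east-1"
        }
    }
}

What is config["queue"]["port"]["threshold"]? "us-east-1"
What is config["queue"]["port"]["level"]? "debug"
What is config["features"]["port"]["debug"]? 3.8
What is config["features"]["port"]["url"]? 5.49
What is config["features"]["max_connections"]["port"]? False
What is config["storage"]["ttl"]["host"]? True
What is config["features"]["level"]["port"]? 443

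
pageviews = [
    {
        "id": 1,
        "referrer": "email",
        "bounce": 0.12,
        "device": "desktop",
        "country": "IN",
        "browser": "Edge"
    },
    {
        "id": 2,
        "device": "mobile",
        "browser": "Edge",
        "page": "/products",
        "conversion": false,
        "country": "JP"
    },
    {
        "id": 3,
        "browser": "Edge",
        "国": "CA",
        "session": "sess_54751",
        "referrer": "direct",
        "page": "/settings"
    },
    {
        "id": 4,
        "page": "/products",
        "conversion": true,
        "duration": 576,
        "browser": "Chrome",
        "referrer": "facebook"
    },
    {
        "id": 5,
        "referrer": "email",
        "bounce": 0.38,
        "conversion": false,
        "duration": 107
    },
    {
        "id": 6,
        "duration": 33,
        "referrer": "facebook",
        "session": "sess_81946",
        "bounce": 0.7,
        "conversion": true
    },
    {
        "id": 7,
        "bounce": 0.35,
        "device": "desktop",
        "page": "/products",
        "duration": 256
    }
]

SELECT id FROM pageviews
[1, 2, 3, 4, 5, 6, 7]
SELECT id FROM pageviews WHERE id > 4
[5, 6, 7]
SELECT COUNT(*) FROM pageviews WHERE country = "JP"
1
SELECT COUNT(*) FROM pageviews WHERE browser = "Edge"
3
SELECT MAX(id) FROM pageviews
7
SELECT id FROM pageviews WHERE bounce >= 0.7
[6]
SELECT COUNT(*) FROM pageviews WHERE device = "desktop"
2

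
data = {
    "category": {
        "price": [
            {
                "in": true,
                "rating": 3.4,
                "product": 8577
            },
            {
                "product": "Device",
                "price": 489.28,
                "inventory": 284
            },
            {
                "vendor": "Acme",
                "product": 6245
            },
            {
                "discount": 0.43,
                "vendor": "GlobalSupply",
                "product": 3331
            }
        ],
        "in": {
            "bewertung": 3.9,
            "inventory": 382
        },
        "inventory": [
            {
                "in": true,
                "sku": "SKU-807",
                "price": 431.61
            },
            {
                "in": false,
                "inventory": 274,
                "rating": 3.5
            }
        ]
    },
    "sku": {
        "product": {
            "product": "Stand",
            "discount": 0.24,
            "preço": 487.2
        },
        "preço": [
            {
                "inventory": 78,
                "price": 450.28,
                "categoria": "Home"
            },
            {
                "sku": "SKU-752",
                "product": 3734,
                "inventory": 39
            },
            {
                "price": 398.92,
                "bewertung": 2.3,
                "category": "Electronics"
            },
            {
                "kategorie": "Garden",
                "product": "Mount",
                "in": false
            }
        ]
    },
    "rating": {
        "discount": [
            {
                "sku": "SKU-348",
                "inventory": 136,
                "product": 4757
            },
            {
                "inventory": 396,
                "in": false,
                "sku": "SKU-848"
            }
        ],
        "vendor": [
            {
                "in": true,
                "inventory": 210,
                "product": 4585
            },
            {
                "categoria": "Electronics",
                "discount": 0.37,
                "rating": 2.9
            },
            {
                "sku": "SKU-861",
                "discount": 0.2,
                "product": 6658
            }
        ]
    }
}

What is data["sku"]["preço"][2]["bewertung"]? 2.3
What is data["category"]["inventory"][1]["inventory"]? 274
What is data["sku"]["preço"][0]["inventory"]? 78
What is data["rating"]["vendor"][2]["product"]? 6658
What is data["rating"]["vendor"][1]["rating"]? 2.9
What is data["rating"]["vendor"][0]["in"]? True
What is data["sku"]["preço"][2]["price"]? 398.92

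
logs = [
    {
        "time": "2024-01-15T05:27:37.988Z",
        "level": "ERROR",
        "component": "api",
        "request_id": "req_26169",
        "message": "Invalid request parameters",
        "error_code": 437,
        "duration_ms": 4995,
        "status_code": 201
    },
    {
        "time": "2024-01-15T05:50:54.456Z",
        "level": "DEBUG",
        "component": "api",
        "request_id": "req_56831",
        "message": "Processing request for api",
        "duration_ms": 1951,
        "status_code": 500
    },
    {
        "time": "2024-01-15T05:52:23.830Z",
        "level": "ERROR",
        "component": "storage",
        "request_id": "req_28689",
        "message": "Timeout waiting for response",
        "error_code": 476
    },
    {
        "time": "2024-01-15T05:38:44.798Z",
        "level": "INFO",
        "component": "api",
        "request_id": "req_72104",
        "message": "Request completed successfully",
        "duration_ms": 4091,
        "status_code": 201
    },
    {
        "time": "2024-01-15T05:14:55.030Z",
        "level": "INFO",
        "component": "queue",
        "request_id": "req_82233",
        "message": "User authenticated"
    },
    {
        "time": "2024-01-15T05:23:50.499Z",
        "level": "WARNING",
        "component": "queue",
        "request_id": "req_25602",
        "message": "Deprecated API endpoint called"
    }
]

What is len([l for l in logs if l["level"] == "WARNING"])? 1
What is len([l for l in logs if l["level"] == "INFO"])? 2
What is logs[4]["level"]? "INFO"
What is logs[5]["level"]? "WARNING"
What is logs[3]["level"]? "INFO"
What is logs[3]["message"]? "Request completed successfully"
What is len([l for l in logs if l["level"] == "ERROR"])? 2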